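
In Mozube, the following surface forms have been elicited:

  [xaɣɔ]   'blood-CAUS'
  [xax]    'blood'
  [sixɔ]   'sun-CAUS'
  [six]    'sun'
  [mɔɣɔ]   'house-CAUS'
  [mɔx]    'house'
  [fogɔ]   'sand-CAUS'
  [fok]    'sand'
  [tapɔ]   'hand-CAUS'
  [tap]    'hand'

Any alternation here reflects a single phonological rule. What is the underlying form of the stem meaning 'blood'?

/xaɣ/

The root 'blood' surfaces as [xaɣɔ] and [xax], with a stem-final [ɣ] ~ [x] alternation.
Compare 'sun', with invariant [x] in [sixɔ] and [six]: an analysis with underlying /x/ and a rule producing [ɣ] before the CAUS suffix would wrongly predict alternation here too.
The underlying segment must be /ɣ/; voiced obstruents become voiceless word-finally, yielding [x] there.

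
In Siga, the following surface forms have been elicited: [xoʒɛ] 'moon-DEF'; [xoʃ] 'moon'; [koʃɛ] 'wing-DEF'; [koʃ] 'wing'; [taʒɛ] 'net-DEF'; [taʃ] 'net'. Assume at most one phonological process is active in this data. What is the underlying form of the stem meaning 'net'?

/taʒ/

The root 'net' surfaces as [taʒɛ] and [taʃ], with a stem-final [ʒ] ~ [ʃ] alternation.
Compare 'wing', with invariant [ʃ] in [koʃɛ] and [koʃ]: an analysis with underlying /ʃ/ and a rule producing [ʒ] before the DEF suffix would wrongly predict alternation here too.
The underlying segment must be /ʒ/; voiced obstruents become voiceless word-finally, yielding [ʃ] there.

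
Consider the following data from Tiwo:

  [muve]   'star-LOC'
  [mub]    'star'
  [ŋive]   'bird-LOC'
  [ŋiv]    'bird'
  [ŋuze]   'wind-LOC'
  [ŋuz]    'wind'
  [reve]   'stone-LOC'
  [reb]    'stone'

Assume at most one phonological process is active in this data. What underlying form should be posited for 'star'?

In [muve] and [mub] the final segment of 'star' alternates: [v] ~ [b].
Compare 'bird', with invariant [v] in [ŋive] and [ŋiv]: an analysis with underlying /v/ and a rule producing [b] in isolation would wrongly predict alternation here too.
The underlying segment must be /b/; voiced stops become fricatives between vowels, yielding [v] there.
So 'star' = /mub/.

/mub/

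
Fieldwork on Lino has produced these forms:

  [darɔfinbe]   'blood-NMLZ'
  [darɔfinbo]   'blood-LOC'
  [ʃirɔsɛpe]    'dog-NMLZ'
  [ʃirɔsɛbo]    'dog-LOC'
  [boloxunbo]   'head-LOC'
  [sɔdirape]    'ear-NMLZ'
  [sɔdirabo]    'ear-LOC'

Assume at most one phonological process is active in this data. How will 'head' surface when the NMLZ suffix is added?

The NMLZ morpheme has two allomorphs, [-be] and [-pe].
The LOC suffix, which begins with [b], is invariant after every stem; so [b] is not altered by any rule here.
The NMLZ suffix is therefore /-pe/ underlyingly, with post-nasal voicing: voiceless stops become voiced after a nasal.
After 'head', which ends in a nasal, the suffix surfaces as [-be], giving [boloxunbe].

[boloxunbe]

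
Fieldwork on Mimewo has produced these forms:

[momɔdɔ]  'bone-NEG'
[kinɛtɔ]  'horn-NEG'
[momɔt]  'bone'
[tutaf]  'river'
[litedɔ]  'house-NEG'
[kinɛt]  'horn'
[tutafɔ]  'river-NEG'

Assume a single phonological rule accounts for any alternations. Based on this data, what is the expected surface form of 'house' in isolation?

[litet]

The stem for 'bone' ends in [d] in [momɔdɔ] but [t] in [momɔt].
The stem 'horn' ([kinɛtɔ], [kinɛt]) shows [t] unchanged in both environments, so [t] cannot be basic with [d] derived before the NEG suffix.
So /d/ is underlying, and a rule of word-final obstruent devoicing — voiced obstruents become voiceless word-finally — gives [t].
From [litedɔ] the stem 'house' is /lited/; word-finally this yields [litet].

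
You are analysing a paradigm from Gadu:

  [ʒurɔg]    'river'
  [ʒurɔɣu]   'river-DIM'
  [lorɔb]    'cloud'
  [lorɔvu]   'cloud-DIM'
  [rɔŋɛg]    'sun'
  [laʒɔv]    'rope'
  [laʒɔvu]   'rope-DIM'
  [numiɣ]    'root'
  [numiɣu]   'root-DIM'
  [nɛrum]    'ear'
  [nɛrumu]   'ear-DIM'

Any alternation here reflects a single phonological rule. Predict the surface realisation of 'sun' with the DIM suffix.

[rɔŋɛɣu]

The root 'river' surfaces as [ʒurɔg] and [ʒurɔɣu], with a stem-final [g] ~ [ɣ] alternation.
If /ɣ/ were underlying and a rule turned it into [g] in isolation, 'root' would also alternate; but it has [ɣ] in both [numiɣ] and [numiɣu].
So /g/ is underlying, and a rule of intervocalic spirantization — voiced stops become fricatives between vowels — gives [ɣ].
From [rɔŋɛg] the stem 'sun' is /rɔŋɛg/; between vowels this yields [rɔŋɛɣu].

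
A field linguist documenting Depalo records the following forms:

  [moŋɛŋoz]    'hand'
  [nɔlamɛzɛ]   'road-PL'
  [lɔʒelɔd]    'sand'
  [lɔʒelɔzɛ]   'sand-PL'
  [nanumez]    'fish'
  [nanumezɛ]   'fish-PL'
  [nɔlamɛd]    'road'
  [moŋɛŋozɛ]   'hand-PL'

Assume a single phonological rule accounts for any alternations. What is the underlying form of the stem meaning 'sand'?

/lɔʒelɔd/

In [lɔʒelɔzɛ] and [lɔʒelɔd] the final segment of 'sand' alternates: [z] ~ [d].
If /z/ were underlying and a rule turned it into [d] in isolation, 'hand' would also alternate; but it has [z] in both [moŋɛŋozɛ] and [moŋɛŋoz].
The underlying segment must be /d/; voiced stops become fricatives between vowels, yielding [z] there.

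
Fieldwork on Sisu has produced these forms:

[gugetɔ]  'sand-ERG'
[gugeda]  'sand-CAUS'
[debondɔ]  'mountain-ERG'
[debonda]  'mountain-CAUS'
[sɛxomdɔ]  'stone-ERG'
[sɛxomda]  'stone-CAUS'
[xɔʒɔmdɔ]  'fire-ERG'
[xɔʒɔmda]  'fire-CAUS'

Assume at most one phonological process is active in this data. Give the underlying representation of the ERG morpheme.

/-tɔ/

The ERG suffix surfaces as [-dɔ] and [-tɔ], depending on the final segment of the stem.
The CAUS suffix, which begins with [d], is invariant after every stem; so [d] is not altered by any rule here.
The ERG suffix is therefore /-tɔ/ underlyingly, with post-nasal voicing: voiceless stops become voiced after a nasal.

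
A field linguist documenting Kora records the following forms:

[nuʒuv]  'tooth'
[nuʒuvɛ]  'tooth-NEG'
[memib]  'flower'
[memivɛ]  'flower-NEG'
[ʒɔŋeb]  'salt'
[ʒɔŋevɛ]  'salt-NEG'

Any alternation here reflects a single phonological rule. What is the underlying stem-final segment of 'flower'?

/b/

'flower' shows [b] ~ [v] at the end of the stem ([memib] vs [memivɛ]).
The stem 'tooth' ([nuʒuv], [nuʒuvɛ]) shows [v] unchanged in both environments, so [v] cannot be basic with [b] derived in isolation.
The alternation reflects intervocalic spirantization: voiced stops become fricatives between vowels. /b/ is underlying.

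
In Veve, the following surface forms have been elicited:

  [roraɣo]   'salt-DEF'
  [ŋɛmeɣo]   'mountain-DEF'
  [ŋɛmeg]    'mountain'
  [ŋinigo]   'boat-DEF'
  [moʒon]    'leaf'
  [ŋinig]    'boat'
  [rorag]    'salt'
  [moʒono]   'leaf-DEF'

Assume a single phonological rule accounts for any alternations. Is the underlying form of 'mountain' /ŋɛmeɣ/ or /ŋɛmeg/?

The root 'mountain' surfaces as [ŋɛmeg] and [ŋɛmeɣo], with a stem-final [g] ~ [ɣ] alternation.
If /g/ were underlying and a rule turned it into [ɣ] before the DEF suffix, 'boat' would also alternate; but it has [g] in both [ŋinig] and [ŋinigo].
Therefore /ɣ/ is basic and [g] is derived by word-final hardening (voiced fricatives become stops word-finally).

/ŋɛmeɣ/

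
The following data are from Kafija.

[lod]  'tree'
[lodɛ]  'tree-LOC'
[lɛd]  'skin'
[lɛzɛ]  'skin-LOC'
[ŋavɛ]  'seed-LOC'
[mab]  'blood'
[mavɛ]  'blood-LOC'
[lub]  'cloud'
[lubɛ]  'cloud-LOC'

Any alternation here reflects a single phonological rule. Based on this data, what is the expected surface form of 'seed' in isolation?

[ŋab]

The root 'blood' surfaces as [mab] and [mavɛ], with a stem-final [b] ~ [v] alternation.
If /b/ were underlying and a rule turned it into [v] before the LOC suffix, 'cloud' would also alternate; but it has [b] in both [lub] and [lubɛ].
Therefore /v/ is basic and [b] is derived by word-final hardening (voiced fricatives become stops word-finally).
From [ŋavɛ] the stem 'seed' is /ŋav/; word-finally this yields [ŋab].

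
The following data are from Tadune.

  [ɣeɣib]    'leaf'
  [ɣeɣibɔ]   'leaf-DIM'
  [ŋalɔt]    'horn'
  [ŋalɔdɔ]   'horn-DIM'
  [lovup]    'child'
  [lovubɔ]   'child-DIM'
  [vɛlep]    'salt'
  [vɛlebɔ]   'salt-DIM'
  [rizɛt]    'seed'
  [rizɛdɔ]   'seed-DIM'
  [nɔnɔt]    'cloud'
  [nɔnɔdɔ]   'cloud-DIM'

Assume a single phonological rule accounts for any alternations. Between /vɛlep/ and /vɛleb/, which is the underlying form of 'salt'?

'salt' shows [p] ~ [b] at the end of the stem ([vɛlep] vs [vɛlebɔ]).
The stem 'leaf' ([ɣeɣib], [ɣeɣibɔ]) shows [b] unchanged in both environments, so [b] cannot be basic with [p] derived in isolation.
The alternation reflects intervocalic voicing: voiceless stops become voiced between vowels. /p/ is underlying.

/vɛlep/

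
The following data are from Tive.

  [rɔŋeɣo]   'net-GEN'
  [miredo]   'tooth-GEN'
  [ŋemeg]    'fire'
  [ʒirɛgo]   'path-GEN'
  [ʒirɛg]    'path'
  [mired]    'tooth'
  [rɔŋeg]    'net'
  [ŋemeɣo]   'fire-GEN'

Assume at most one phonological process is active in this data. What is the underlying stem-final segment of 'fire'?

/ɣ/

'fire' shows [ɣ] ~ [g] at the end of the stem ([ŋemeɣo] vs [ŋemeg]).
The stem 'path' ([ʒirɛgo], [ʒirɛg]) shows [g] unchanged in both environments, so [g] cannot be basic with [ɣ] derived before the GEN suffix.
The alternation reflects word-final hardening: voiced fricatives become stops word-finally. /ɣ/ is underlying.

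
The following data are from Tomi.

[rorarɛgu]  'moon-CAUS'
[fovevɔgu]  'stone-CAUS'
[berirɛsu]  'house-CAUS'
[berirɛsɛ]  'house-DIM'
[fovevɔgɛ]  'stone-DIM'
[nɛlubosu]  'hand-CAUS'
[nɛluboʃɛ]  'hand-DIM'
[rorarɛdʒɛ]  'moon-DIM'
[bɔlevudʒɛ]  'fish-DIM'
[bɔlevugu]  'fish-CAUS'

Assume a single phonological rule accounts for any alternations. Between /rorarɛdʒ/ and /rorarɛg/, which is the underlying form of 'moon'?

The root 'moon' surfaces as [rorarɛgu] and [rorarɛdʒɛ], with a stem-final [g] ~ [dʒ] alternation.
Compare 'stone', with invariant [g] in [fovevɔgu] and [fovevɔgɛ]: an analysis with underlying /g/ and a rule producing [dʒ] before the DIM suffix would wrongly predict alternation here too.
The underlying segment must be /dʒ/; palato-alveolar /dʒ/ and /ʃ/ become [g] and [s] when no front vowel follows, yielding [g] there.

/rorarɛdʒ/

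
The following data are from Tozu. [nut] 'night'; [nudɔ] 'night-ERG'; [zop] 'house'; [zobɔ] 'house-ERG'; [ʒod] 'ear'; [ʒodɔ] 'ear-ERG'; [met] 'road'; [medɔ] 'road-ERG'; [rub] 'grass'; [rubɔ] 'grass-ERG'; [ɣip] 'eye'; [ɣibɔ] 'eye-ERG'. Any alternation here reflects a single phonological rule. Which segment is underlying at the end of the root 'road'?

/t/

The stem for 'road' ends in [t] in [met] but [d] in [medɔ].
If /d/ were underlying and a rule turned it into [t] in isolation, 'ear' would also alternate; but it has [d] in both [ʒod] and [ʒodɔ].
The underlying segment must be /t/; voiceless stops become voiced between vowels, yielding [d] there.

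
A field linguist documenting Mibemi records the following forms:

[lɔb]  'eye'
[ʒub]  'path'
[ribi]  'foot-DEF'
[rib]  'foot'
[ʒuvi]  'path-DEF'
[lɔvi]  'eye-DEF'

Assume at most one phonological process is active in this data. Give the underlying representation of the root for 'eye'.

In [lɔb] and [lɔvi] the final segment of 'eye' alternates: [b] ~ [v].
The stem 'foot' ([rib], [ribi]) shows [b] unchanged in both environments, so [b] cannot be basic with [v] derived before the DEF suffix.
Therefore /v/ is basic and [b] is derived by word-final hardening (voiced fricatives become stops word-finally).
The underlying form of 'eye' is therefore /lɔv/.

/lɔv/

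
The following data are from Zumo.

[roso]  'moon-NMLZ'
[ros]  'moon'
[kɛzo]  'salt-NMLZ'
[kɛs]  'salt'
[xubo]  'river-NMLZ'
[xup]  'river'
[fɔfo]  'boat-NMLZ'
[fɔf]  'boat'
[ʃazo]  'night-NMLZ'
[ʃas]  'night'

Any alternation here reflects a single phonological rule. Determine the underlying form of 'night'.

/ʃaz/

The root 'night' surfaces as [ʃazo] and [ʃas], with a stem-final [z] ~ [s] alternation.
But 'moon' keeps [s] in both environments ([roso], [ros]), so there is no rule changing /s/ to [z] before the NMLZ suffix.
The underlying segment must be /z/; voiced obstruents become voiceless word-finally, yielding [s] there.
So 'night' = /ʃaz/.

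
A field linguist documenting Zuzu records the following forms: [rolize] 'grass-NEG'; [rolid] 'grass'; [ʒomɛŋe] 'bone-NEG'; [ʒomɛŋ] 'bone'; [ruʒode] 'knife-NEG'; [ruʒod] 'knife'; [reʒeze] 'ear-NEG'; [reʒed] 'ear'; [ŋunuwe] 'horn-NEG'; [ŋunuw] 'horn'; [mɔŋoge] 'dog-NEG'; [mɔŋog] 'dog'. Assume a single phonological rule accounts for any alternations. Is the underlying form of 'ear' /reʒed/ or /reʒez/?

In [reʒeze] and [reʒed] the final segment of 'ear' alternates: [z] ~ [d].
But 'knife' keeps [d] in both environments ([ruʒode], [ruʒod]), so there is no rule changing /d/ to [z] before the NEG suffix.
So /z/ is underlying, and a rule of word-final hardening — voiced fricatives become stops word-finally — gives [d].

/reʒez/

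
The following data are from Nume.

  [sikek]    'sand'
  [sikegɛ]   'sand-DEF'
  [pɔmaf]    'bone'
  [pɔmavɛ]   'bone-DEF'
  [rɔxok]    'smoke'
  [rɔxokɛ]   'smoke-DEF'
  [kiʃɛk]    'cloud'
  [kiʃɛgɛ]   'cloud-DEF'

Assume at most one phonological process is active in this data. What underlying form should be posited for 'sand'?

'sand' shows [k] ~ [g] at the end of the stem ([sikek] vs [sikegɛ]).
But 'smoke' keeps [k] in both environments ([rɔxok], [rɔxokɛ]), so there is no rule changing /k/ to [g] before the DEF suffix.
The underlying segment must be /g/; voiced obstruents become voiceless word-finally, yielding [k] there.
Hence 'sand' is /sikeg/ underlyingly.

/sikeg/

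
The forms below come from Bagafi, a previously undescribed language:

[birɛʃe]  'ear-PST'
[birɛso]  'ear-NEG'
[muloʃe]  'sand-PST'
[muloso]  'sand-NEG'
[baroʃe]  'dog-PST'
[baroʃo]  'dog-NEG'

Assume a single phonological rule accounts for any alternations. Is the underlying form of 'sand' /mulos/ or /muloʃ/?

/mulos/

'sand' shows [ʃ] ~ [s] at the end of the stem ([muloʃe] vs [muloso]).
Compare 'dog', with invariant [ʃ] in [baroʃe] and [baroʃo]: an analysis with underlying /ʃ/ and a rule producing [s] before the NEG suffix would wrongly predict alternation here too.
The underlying segment must be /s/; /s/ becomes palato-alveolar [ʃ] before a front vowel, yielding [ʃ] there.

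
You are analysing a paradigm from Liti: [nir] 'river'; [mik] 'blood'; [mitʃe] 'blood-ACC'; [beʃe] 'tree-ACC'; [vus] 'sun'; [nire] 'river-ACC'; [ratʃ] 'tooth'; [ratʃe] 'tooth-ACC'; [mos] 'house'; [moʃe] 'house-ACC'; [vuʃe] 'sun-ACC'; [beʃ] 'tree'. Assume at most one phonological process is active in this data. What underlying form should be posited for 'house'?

/mos/

The stem for 'house' ends in [ʃ] in [moʃe] but [s] in [mos].
Compare 'tree', with invariant [ʃ] in [beʃe] and [beʃ]: an analysis with underlying /ʃ/ and a rule producing [s] in isolation would wrongly predict alternation here too.
The underlying segment must be /s/; /k/ and /s/ become palato-alveolar [tʃ] and [ʃ] before a front vowel, yielding [ʃ] there.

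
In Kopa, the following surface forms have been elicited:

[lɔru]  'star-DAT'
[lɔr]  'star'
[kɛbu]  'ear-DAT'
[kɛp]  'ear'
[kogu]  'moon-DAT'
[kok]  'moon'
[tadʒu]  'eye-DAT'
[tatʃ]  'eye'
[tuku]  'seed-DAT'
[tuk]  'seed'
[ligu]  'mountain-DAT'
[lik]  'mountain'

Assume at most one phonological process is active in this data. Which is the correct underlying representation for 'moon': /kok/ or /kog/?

/kog/

The root 'moon' surfaces as [kogu] and [kok], with a stem-final [g] ~ [k] alternation.
If /k/ were underlying and a rule turned it into [g] before the DAT suffix, 'seed' would also alternate; but it has [k] in both [tuku] and [tuk].
The alternation reflects word-final obstruent devoicing: voiced obstruents become voiceless word-finally. /g/ is underlying.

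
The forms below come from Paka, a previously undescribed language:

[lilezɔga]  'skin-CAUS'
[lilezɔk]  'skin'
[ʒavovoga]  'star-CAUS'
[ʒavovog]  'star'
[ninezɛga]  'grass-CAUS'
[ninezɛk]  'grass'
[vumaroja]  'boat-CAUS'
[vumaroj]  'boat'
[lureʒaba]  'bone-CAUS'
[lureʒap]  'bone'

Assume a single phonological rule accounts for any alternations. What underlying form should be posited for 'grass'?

'grass' shows [g] ~ [k] at the end of the stem ([ninezɛga] vs [ninezɛk]).
The stem 'star' ([ʒavovoga], [ʒavovog]) shows [g] unchanged in both environments, so [g] cannot be basic with [k] derived in isolation.
Therefore /k/ is basic and [g] is derived by intervocalic voicing (voiceless stops become voiced between vowels).

/ninezɛk/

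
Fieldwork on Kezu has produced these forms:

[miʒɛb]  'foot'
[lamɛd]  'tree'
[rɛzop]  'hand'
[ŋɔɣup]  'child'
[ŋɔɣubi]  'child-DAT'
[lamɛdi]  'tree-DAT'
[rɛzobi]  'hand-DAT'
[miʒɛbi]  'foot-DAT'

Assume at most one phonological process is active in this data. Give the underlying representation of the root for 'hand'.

The root 'hand' surfaces as [rɛzobi] and [rɛzop], with a stem-final [b] ~ [p] alternation.
If /b/ were underlying and a rule turned it into [p] in isolation, 'foot' would also alternate; but it has [b] in both [miʒɛbi] and [miʒɛb].
So /p/ is underlying, and a rule of intervocalic voicing — voiceless stops become voiced between vowels — gives [b].

/rɛzop/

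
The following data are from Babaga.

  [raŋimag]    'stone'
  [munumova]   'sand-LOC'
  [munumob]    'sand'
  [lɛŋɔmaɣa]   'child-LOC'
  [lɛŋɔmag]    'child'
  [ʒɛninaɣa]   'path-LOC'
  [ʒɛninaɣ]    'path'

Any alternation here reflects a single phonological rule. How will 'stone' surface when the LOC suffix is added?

[raŋimaɣa]

The root 'child' surfaces as [lɛŋɔmaɣa] and [lɛŋɔmag], with a stem-final [ɣ] ~ [g] alternation.
But 'path' keeps [ɣ] in both environments ([ʒɛninaɣa], [ʒɛninaɣ]), so there is no rule changing /ɣ/ to [g] in isolation.
The alternation reflects intervocalic spirantization: voiced stops become fricatives between vowels. /g/ is underlying.
From [raŋimag] the stem 'stone' is /raŋimag/; between vowels this yields [raŋimaɣa].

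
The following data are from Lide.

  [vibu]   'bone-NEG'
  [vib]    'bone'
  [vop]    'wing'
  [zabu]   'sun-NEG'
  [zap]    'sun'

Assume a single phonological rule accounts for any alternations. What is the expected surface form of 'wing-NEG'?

[vobu]

The root 'sun' surfaces as [zabu] and [zap], with a stem-final [b] ~ [p] alternation.
The stem 'bone' ([vibu], [vib]) shows [b] unchanged in both environments, so [b] cannot be basic with [p] derived in isolation.
The alternation reflects intervocalic voicing: voiceless stops become voiced between vowels. /p/ is underlying.
From [vop] the stem 'wing' is /vop/; between vowels this yields [vobu].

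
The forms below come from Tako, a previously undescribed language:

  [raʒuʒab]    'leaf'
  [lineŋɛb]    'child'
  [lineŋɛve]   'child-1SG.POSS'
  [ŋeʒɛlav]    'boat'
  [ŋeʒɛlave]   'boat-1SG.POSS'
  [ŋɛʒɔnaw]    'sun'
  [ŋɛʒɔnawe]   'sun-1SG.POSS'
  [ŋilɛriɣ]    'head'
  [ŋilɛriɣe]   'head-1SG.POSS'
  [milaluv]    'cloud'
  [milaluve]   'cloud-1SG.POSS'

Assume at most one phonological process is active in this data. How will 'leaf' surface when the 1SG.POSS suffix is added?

[raʒuʒave]

The root 'child' surfaces as [lineŋɛb] and [lineŋɛve], with a stem-final [b] ~ [v] alternation.
Compare 'boat', with invariant [v] in [ŋeʒɛlav] and [ŋeʒɛlave]: an analysis with underlying /v/ and a rule producing [b] in isolation would wrongly predict alternation here too.
So /b/ is underlying, and a rule of intervocalic spirantization — voiced stops become fricatives between vowels — gives [v].
From [raʒuʒab] the stem 'leaf' is /raʒuʒab/; between vowels this yields [raʒuʒave].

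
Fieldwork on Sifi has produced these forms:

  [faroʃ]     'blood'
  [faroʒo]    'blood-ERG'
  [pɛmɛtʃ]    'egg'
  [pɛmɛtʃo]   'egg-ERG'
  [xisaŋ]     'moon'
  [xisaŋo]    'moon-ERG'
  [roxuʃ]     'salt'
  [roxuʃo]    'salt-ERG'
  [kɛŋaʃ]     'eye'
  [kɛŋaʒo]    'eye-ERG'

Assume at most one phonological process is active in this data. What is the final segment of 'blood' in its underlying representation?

The root 'blood' surfaces as [faroʃ] and [faroʒo], with a stem-final [ʃ] ~ [ʒ] alternation.
If /ʃ/ were underlying and a rule turned it into [ʒ] before the ERG suffix, 'salt' would also alternate; but it has [ʃ] in both [roxuʃ] and [roxuʃo].
The alternation reflects word-final obstruent devoicing: voiced obstruents become voiceless word-finally. /ʒ/ is underlying.

/ʒ/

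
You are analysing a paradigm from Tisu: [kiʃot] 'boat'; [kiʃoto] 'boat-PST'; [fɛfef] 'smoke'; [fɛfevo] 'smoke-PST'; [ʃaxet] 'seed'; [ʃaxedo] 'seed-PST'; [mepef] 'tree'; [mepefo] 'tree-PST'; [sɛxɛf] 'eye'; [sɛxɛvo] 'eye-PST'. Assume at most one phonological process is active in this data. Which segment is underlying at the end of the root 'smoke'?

/v/

'smoke' shows [f] ~ [v] at the end of the stem ([fɛfef] vs [fɛfevo]).
If /f/ were underlying and a rule turned it into [v] before the PST suffix, 'tree' would also alternate; but it has [f] in both [mepef] and [mepefo].
The underlying segment must be /v/; voiced obstruents become voiceless word-finally, yielding [f] there.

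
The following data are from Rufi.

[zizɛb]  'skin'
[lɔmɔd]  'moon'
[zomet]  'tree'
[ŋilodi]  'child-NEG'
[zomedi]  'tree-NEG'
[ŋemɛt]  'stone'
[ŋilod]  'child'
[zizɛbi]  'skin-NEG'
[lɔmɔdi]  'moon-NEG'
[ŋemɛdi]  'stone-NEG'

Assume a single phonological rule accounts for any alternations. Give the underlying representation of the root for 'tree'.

/zomet/

The root 'tree' surfaces as [zomet] and [zomedi], with a stem-final [t] ~ [d] alternation.
But 'child' keeps [d] in both environments ([ŋilod], [ŋilodi]), so there is no rule changing /d/ to [t] in isolation.
Therefore /t/ is basic and [d] is derived by intervocalic voicing (voiceless stops become voiced between vowels).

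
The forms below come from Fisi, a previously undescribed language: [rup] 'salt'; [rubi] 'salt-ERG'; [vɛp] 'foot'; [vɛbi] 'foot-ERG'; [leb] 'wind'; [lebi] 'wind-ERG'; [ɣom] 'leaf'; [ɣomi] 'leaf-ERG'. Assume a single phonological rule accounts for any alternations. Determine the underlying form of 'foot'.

/vɛp/

The root 'foot' surfaces as [vɛp] and [vɛbi], with a stem-final [p] ~ [b] alternation.
Compare 'wind', with invariant [b] in [leb] and [lebi]: an analysis with underlying /b/ and a rule producing [p] in isolation would wrongly predict alternation here too.
The underlying segment must be /p/; voiceless stops become voiced between vowels, yielding [b] there.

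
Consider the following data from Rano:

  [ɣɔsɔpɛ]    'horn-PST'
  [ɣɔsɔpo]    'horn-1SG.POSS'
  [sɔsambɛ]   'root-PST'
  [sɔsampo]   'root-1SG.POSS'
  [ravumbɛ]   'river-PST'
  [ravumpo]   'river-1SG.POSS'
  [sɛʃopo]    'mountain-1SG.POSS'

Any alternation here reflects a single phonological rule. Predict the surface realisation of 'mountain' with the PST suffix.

The PST suffix surfaces as [-bɛ] and [-pɛ], depending on the final segment of the stem.
The 1SG.POSS suffix, which begins with [p], is invariant after every stem; so [p] is not altered by any rule here.
The PST suffix is therefore /-bɛ/ underlyingly, with post-vocalic devoicing: voiced stops become voiceless after a vowel.
After 'mountain', which ends in a vowel, the suffix surfaces as [-pɛ], giving [sɛʃopɛ].

[sɛʃopɛ]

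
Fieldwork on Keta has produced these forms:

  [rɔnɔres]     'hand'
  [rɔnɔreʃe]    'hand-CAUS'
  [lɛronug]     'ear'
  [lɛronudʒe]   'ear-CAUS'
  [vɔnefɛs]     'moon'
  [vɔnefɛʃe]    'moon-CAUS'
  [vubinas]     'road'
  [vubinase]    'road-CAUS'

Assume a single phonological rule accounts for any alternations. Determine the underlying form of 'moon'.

/vɔnefɛʃ/

The root 'moon' surfaces as [vɔnefɛs] and [vɔnefɛʃe], with a stem-final [s] ~ [ʃ] alternation.
The stem 'road' ([vubinas], [vubinase]) shows [s] unchanged in both environments, so [s] cannot be basic with [ʃ] derived before the CAUS suffix.
Therefore /ʃ/ is basic and [s] is derived by depalatalization (palato-alveolar /dʒ/ and /ʃ/ become [g] and [s] when no front vowel follows).
Hence 'moon' is /vɔnefɛʃ/ underlyingly.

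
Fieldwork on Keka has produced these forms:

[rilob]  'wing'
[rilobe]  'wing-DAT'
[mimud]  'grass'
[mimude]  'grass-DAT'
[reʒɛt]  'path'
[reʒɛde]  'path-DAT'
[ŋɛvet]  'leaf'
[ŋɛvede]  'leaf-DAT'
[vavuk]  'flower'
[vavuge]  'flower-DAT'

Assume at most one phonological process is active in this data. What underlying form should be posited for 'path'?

The stem for 'path' ends in [t] in [reʒɛt] but [d] in [reʒɛde].
The stem 'grass' ([mimud], [mimude]) shows [d] unchanged in both environments, so [d] cannot be basic with [t] derived in isolation.
The alternation reflects intervocalic voicing: voiceless stops become voiced between vowels. /t/ is underlying.
So 'path' = /reʒɛt/.

/reʒɛt/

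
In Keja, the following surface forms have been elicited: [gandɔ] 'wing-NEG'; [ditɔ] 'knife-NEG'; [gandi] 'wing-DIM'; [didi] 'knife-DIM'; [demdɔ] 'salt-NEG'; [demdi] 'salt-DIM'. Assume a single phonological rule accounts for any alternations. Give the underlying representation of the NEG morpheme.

The NEG morpheme has two allomorphs, [-dɔ] and [-tɔ].
By contrast the DIM suffix keeps its initial [d] throughout — that segment must be underlying.
So the underlying form is /-tɔ/, and voiceless stops become voiced after a nasal.

/-tɔ/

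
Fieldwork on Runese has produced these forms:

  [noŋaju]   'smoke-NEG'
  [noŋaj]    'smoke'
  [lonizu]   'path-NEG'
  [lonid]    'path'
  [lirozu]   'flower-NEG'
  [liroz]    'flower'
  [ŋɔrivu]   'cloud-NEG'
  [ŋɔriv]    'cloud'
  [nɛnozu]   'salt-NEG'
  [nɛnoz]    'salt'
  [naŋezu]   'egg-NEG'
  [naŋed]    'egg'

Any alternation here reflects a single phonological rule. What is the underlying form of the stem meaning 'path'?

In [lonizu] and [lonid] the final segment of 'path' alternates: [z] ~ [d].
If /z/ were underlying and a rule turned it into [d] in isolation, 'flower' would also alternate; but it has [z] in both [lirozu] and [liroz].
So /d/ is underlying, and a rule of intervocalic spirantization — voiced stops become fricatives between vowels — gives [z].
The underlying form of 'path' is therefore /lonid/.

/lonid/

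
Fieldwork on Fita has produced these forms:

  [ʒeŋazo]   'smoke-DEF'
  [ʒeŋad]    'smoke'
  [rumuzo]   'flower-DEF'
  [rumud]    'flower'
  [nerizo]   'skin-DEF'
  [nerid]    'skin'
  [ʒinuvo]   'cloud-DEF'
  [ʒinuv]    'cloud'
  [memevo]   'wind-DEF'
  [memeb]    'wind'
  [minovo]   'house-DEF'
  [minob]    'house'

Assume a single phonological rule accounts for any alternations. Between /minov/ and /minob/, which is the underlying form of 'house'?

/minob/

The stem for 'house' ends in [v] in [minovo] but [b] in [minob].
The stem 'cloud' ([ʒinuvo], [ʒinuv]) shows [v] unchanged in both environments, so [v] cannot be basic with [b] derived in isolation.
So /b/ is underlying, and a rule of intervocalic spirantization — voiced stops become fricatives between vowels — gives [v].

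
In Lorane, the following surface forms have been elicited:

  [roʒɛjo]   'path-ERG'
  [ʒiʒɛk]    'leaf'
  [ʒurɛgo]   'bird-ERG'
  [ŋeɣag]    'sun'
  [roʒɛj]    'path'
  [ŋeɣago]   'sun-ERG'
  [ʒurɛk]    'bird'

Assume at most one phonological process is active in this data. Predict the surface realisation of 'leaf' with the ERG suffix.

'bird' shows [g] ~ [k] at the end of the stem ([ʒurɛgo] vs [ʒurɛk]).
The stem 'sun' ([ŋeɣago], [ŋeɣag]) shows [g] unchanged in both environments, so [g] cannot be basic with [k] derived in isolation.
Therefore /k/ is basic and [g] is derived by intervocalic voicing (voiceless stops become voiced between vowels).
The one attested form of 'leaf', [ʒiʒɛk], shows underlying /ʒiʒɛk/. Applying the same rule between vowels gives [ʒiʒɛgo].

[ʒiʒɛgo]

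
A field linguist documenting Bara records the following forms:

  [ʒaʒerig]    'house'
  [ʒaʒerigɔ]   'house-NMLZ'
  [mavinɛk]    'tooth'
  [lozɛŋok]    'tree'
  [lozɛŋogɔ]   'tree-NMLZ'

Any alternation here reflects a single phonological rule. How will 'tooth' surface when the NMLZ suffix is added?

[mavinɛgɔ]

In [lozɛŋok] and [lozɛŋogɔ] the final segment of 'tree' alternates: [k] ~ [g].
But 'house' keeps [g] in both environments ([ʒaʒerig], [ʒaʒerigɔ]), so there is no rule changing /g/ to [k] in isolation.
The underlying segment must be /k/; voiceless stops become voiced between vowels, yielding [g] there.
The one attested form of 'tooth', [mavinɛk], shows underlying /mavinɛk/. Applying the same rule between vowels gives [mavinɛgɔ].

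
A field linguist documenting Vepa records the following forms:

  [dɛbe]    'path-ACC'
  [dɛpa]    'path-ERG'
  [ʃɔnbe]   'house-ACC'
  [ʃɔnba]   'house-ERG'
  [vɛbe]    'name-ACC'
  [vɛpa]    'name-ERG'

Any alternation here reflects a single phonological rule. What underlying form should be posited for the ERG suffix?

/-pa/

The ERG suffix surfaces as [-ba] and [-pa], depending on the final segment of the stem.
By contrast the ACC suffix keeps its initial [b] throughout — that segment must be underlying.
The ERG suffix is therefore /-pa/ underlyingly, with post-nasal voicing: voiceless stops become voiced after a nasal.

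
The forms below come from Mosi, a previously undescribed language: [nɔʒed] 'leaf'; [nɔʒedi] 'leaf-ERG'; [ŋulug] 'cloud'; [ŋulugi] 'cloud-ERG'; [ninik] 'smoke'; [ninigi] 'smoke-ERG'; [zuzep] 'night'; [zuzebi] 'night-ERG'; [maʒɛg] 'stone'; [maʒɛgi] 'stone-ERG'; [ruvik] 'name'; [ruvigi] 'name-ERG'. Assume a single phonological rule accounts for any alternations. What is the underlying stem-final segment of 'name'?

/k/

The root 'name' surfaces as [ruvik] and [ruvigi], with a stem-final [k] ~ [g] alternation.
The stem 'cloud' ([ŋulug], [ŋulugi]) shows [g] unchanged in both environments, so [g] cannot be basic with [k] derived in isolation.
Therefore /k/ is basic and [g] is derived by intervocalic voicing (voiceless stops become voiced between vowels).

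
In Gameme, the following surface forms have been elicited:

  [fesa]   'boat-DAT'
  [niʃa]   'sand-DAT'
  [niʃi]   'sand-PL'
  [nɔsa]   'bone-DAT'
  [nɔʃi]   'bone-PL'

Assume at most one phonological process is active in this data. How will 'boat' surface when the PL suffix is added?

'bone' shows [s] ~ [ʃ] at the end of the stem ([nɔsa] vs [nɔʃi]).
But 'sand' keeps [ʃ] in both environments ([niʃa], [niʃi]), so there is no rule changing /ʃ/ to [s] before the DAT suffix.
Therefore /s/ is basic and [ʃ] is derived by palatalization before a front vowel (/s/ becomes palato-alveolar [ʃ] before a front vowel).
The one attested form of 'boat', [fesa], shows underlying /fes/. Applying the same rule before a front vowel gives [feʃi].

[feʃi]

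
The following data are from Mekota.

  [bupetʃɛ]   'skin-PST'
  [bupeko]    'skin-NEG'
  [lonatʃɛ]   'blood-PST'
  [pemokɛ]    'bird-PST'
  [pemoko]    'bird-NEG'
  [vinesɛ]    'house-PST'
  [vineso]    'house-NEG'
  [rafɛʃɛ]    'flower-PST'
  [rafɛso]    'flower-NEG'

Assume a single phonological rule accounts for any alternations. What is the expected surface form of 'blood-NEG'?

[lonako]

The stem for 'skin' ends in [tʃ] in [bupetʃɛ] but [k] in [bupeko].
If /k/ were underlying and a rule turned it into [tʃ] before the PST suffix, 'bird' would also alternate; but it has [k] in both [pemokɛ] and [pemoko].
Therefore /tʃ/ is basic and [k] is derived by depalatalization (palato-alveolar /tʃ/ and /ʃ/ become [k] and [s] when no front vowel follows).
From [lonatʃɛ] the stem 'blood' is /lonatʃ/; when no front vowel follows this yields [lonako].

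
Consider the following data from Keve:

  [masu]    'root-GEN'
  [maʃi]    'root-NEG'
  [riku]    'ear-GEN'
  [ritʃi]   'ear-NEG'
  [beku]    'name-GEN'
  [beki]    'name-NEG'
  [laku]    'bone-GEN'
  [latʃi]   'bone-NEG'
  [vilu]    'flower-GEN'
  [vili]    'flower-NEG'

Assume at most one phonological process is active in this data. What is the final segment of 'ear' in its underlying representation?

/tʃ/

The stem for 'ear' ends in [k] in [riku] but [tʃ] in [ritʃi].
Compare 'name', with invariant [k] in [beku] and [beki]: an analysis with underlying /k/ and a rule producing [tʃ] before the NEG suffix would wrongly predict alternation here too.
Therefore /tʃ/ is basic and [k] is derived by depalatalization (palato-alveolar /tʃ/ and /ʃ/ become [k] and [s] when no front vowel follows).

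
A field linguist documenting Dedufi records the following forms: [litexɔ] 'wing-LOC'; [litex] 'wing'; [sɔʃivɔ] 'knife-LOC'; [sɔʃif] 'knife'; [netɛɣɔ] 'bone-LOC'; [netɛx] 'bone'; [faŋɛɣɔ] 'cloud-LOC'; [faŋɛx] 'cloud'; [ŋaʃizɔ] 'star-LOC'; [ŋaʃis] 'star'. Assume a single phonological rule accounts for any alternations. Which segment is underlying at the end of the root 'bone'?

The stem for 'bone' ends in [ɣ] in [netɛɣɔ] but [x] in [netɛx].
But 'wing' keeps [x] in both environments ([litexɔ], [litex]), so there is no rule changing /x/ to [ɣ] before the LOC suffix.
The alternation reflects word-final obstruent devoicing: voiced obstruents become voiceless word-finally. /ɣ/ is underlying.

/ɣ/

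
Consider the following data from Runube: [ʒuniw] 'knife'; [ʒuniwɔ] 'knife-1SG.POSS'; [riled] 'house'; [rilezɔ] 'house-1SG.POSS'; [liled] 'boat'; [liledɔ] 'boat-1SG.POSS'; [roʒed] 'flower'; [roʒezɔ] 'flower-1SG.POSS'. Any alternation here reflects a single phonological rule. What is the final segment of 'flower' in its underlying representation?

/z/

In [roʒed] and [roʒezɔ] the final segment of 'flower' alternates: [d] ~ [z].
But 'boat' keeps [d] in both environments ([liled], [liledɔ]), so there is no rule changing /d/ to [z] before the 1SG.POSS suffix.
So /z/ is underlying, and a rule of word-final hardening — voiced fricatives become stops word-finally — gives [d].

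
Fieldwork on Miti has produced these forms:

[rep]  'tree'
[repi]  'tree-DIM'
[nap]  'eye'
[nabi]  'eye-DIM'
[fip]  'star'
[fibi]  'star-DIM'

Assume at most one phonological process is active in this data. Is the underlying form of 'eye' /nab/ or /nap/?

/nab/

The stem for 'eye' ends in [p] in [nap] but [b] in [nabi].
Compare 'tree', with invariant [p] in [rep] and [repi]: an analysis with underlying /p/ and a rule producing [b] before the DIM suffix would wrongly predict alternation here too.
The underlying segment must be /b/; voiced obstruents become voiceless word-finally, yielding [p] there.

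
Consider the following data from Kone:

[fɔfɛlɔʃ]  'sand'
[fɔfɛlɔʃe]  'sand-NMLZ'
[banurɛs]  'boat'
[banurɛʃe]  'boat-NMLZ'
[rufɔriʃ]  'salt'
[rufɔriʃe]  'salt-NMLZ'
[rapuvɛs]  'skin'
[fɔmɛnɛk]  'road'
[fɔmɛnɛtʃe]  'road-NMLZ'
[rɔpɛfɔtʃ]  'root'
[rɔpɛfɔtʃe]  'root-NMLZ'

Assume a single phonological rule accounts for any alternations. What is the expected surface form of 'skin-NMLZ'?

The stem for 'boat' ends in [s] in [banurɛs] but [ʃ] in [banurɛʃe].
Compare 'salt', with invariant [ʃ] in [rufɔriʃ] and [rufɔriʃe]: an analysis with underlying /ʃ/ and a rule producing [s] in isolation would wrongly predict alternation here too.
The alternation reflects palatalization before a front vowel: /k/ and /s/ become palato-alveolar [tʃ] and [ʃ] before a front vowel. /s/ is underlying.
The one attested form of 'skin', [rapuvɛs], shows underlying /rapuvɛs/. Applying the same rule before a front vowel gives [rapuvɛʃe].

[rapuvɛʃe]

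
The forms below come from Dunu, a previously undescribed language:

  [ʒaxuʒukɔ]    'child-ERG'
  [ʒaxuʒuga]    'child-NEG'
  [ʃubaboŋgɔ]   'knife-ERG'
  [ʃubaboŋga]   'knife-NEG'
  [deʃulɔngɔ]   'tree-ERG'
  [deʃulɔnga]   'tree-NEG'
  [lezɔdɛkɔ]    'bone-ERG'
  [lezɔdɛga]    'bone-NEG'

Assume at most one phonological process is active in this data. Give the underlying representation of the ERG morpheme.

/-kɔ/

The ERG suffix surfaces as [-gɔ] and [-kɔ], depending on the final segment of the stem.
By contrast the NEG suffix keeps its initial [g] throughout — that segment must be underlying.
The ERG suffix is therefore /-kɔ/ underlyingly, with post-nasal voicing: voiceless stops become voiced after a nasal.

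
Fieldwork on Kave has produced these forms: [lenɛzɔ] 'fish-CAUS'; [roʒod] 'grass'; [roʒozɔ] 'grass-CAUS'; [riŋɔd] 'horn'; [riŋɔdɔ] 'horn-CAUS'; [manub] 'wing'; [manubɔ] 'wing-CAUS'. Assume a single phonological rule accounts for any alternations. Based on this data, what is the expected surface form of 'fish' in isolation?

The root 'grass' surfaces as [roʒod] and [roʒozɔ], with a stem-final [d] ~ [z] alternation.
The stem 'horn' ([riŋɔd], [riŋɔdɔ]) shows [d] unchanged in both environments, so [d] cannot be basic with [z] derived before the CAUS suffix.
The alternation reflects word-final hardening: voiced fricatives become stops word-finally. /z/ is underlying.
The one attested form of 'fish', [lenɛzɔ], shows underlying /lenɛz/. Applying the same rule word-finally gives [lenɛd].

[lenɛd]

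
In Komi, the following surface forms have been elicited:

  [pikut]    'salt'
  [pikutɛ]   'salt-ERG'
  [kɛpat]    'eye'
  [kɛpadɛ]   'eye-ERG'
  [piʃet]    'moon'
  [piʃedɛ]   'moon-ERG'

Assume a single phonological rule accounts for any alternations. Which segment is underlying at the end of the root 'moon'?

The stem for 'moon' ends in [t] in [piʃet] but [d] in [piʃedɛ].
If /t/ were underlying and a rule turned it into [d] before the ERG suffix, 'salt' would also alternate; but it has [t] in both [pikut] and [pikutɛ].
So /d/ is underlying, and a rule of word-final obstruent devoicing — voiced obstruents become voiceless word-finally — gives [t].

/d/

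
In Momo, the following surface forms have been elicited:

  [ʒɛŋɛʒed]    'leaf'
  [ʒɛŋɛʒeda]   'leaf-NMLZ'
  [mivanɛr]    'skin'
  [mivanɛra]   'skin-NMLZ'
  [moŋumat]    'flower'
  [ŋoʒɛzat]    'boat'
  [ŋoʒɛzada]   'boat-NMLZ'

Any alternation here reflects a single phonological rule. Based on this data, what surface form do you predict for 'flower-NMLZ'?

In [ŋoʒɛzat] and [ŋoʒɛzada] the final segment of 'boat' alternates: [t] ~ [d].
If /d/ were underlying and a rule turned it into [t] in isolation, 'leaf' would also alternate; but it has [d] in both [ʒɛŋɛʒed] and [ʒɛŋɛʒeda].
So /t/ is underlying, and a rule of intervocalic voicing — voiceless stops become voiced between vowels — gives [d].
The one attested form of 'flower', [moŋumat], shows underlying /moŋumat/. Applying the same rule between vowels gives [moŋumada].

[moŋumada]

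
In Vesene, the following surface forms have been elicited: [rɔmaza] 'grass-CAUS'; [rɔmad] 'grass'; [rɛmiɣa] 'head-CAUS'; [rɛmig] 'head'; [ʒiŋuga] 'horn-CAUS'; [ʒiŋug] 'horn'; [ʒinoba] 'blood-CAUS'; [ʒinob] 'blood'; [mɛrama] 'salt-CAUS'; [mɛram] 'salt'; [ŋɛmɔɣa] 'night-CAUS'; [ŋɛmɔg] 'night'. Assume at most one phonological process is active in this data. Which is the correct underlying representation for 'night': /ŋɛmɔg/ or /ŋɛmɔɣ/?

/ŋɛmɔɣ/

In [ŋɛmɔɣa] and [ŋɛmɔg] the final segment of 'night' alternates: [ɣ] ~ [g].
The stem 'horn' ([ʒiŋuga], [ʒiŋug]) shows [g] unchanged in both environments, so [g] cannot be basic with [ɣ] derived before the CAUS suffix.
The alternation reflects word-final hardening: voiced fricatives become stops word-finally. /ɣ/ is underlying.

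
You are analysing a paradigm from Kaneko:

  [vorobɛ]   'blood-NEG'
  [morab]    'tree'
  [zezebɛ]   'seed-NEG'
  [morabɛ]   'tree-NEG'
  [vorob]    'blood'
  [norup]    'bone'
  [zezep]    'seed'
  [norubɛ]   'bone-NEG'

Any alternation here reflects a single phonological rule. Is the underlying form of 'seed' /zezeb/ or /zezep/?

/zezep/

The root 'seed' surfaces as [zezep] and [zezebɛ], with a stem-final [p] ~ [b] alternation.
If /b/ were underlying and a rule turned it into [p] in isolation, 'blood' would also alternate; but it has [b] in both [vorob] and [vorobɛ].
The underlying segment must be /p/; voiceless stops become voiced between vowels, yielding [b] there.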